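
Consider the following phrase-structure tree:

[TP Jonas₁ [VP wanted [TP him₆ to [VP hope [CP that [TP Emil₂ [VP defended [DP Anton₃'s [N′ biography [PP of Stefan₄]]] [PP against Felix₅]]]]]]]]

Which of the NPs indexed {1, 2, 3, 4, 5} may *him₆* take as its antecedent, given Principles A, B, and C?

*him* is a pronoun, so Principle B applies: it must be free in its binding domain.
Binding domain of *him₆*: the matrix TP, whose subject is Jonas₁.
*Jonas₁* c-commands the pronoun within its binding domain → coindexation would violate Principle B.
*Emil₂*: the pronoun c-commands this R-expression → coindexation would violate Principle C on *Emil₂*.
*Anton₃*: the pronoun c-commands this R-expression → coindexation would violate Principle C on *Anton₃*.
*Stefan₄*: the pronoun c-commands this R-expression → coindexation would violate Principle C on *Stefan₄*.
*Felix₅*: the pronoun c-commands this R-expression → coindexation would violate Principle C on *Felix₅*.

none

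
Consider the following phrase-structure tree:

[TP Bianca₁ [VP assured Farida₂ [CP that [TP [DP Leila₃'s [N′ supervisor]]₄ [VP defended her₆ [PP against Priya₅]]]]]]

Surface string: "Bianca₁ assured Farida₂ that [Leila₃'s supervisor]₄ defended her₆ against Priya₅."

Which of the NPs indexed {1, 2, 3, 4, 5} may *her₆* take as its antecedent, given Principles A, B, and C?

{1, 2, 3}

*her* is a pronoun, so Principle B applies: it must be free in its binding domain.
Binding domain of *her₆*: the embedded TP, whose subject is [Leila₃'s supervisor]₄.
*Bianca₁* c-commands the pronoun but from outside its binding domain, and is not c-commanded by it → coindexation permitted.
*Farida₂* c-commands the pronoun but from outside its binding domain, and is not c-commanded by it → coindexation permitted.
*Leila₃* and the pronoun do not c-command one another → neither Principle B nor Principle C is at stake; coindexation permitted.
*[Leila₃'s supervisor]₄* c-commands the pronoun within its binding domain → coindexation would violate Principle B.
*Priya₅*: the pronoun c-commands this R-expression → coindexation would violate Principle C on *Priya₅*.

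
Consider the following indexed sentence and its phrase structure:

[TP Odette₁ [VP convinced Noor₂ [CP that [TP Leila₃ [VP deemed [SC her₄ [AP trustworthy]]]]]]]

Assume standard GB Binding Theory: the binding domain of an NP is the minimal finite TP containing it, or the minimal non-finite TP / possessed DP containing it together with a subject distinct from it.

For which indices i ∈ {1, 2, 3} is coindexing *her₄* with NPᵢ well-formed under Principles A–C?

*her* is a pronoun, so Principle B applies: it must be free in its binding domain.
Binding domain of *her₄*: the embedded TP, whose subject is Leila₃.
*Odette₁* c-commands the pronoun but from outside its binding domain, and is not c-commanded by it → coindexation permitted.
*Noor₂* c-commands the pronoun but from outside its binding domain, and is not c-commanded by it → coindexation permitted.
*Leila₃* c-commands the pronoun within its binding domain → coindexation would violate Principle B.

{1, 2}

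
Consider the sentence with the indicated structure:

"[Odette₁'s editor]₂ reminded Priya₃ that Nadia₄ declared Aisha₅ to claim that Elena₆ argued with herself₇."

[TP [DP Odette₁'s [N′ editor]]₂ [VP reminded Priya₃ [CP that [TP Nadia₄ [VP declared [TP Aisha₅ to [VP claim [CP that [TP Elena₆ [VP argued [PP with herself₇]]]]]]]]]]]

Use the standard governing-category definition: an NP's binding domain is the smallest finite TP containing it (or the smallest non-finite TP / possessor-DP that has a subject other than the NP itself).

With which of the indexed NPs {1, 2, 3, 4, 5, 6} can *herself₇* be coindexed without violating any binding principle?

*herself* is an anaphor, so Principle A applies: it must be bound in its binding domain.
Binding domain of *herself₇*: the embedded TP, whose subject is Elena₆.
*Odette₁* does not c-command the anaphor → cannot bind it.
*[Odette₁'s editor]₂* c-commands the anaphor but is outside its binding domain → cannot satisfy Principle A.
*Priya₃* c-commands the anaphor but is outside its binding domain → cannot satisfy Principle A.
*Nadia₄* c-commands the anaphor but is outside its binding domain → cannot satisfy Principle A.
*Aisha₅* c-commands the anaphor but is outside its binding domain → cannot satisfy Principle A.
*Elena₆* c-commands the anaphor within its binding domain → licit binder.

{6}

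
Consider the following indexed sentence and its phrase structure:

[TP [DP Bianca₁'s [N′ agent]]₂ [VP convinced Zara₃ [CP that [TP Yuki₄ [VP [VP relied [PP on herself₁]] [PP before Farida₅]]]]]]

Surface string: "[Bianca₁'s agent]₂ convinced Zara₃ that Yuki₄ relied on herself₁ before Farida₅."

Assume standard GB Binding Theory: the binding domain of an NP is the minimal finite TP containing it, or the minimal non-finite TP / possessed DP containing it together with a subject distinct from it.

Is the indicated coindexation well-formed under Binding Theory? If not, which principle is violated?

The two coindexed NPs are *Bianca₁* and *herself₁*.
*herself₁* is an anaphor. Principle A requires it to be bound within its binding domain — the embedded TP, whose subject is Yuki₄.
Within that domain it is c-commanded by *Yuki₄*, which does not share its index.
*Bianca₁* does not c-command the anaphor at all.
The anaphor is unbound in its domain → Principle A violation.

Principle A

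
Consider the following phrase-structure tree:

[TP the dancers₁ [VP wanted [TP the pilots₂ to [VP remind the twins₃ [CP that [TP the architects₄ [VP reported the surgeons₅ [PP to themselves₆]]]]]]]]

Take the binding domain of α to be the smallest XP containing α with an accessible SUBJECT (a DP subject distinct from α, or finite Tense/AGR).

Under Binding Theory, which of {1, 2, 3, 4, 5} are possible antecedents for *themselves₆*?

*themselves* is an anaphor, so Principle A applies: it must be bound in its binding domain.
Binding domain of *themselves₆*: the embedded TP, whose subject is the architects₄.
*the dancers₁* c-commands the anaphor but is outside its binding domain → cannot satisfy Principle A.
*the pilots₂* c-commands the anaphor but is outside its binding domain → cannot satisfy Principle A.
*the twins₃* c-commands the anaphor but is outside its binding domain → cannot satisfy Principle A.
*the architects₄* c-commands the anaphor within its binding domain → licit binder.
*the surgeons₅* c-commands the anaphor within its binding domain → licit binder.

{4, 5}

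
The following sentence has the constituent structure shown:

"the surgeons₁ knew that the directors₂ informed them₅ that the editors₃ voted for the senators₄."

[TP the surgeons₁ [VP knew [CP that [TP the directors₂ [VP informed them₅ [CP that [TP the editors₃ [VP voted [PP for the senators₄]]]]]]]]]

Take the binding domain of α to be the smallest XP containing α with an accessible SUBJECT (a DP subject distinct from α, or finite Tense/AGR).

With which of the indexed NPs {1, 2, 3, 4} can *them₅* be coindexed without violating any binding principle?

{1}

*them* is a pronoun, so Principle B applies: it must be free in its binding domain.
Binding domain of *them₅*: the embedded TP, whose subject is the directors₂.
*the surgeons₁* c-commands the pronoun but from outside its binding domain, and is not c-commanded by it → coindexation permitted.
*the directors₂* c-commands the pronoun within its binding domain → coindexation would violate Principle B.
*the editors₃*: the pronoun c-commands this R-expression → coindexation would violate Principle C on *the editors₃*.
*the senators₄*: the pronoun c-commands this R-expression → coindexation would violate Principle C on *the senators₄*.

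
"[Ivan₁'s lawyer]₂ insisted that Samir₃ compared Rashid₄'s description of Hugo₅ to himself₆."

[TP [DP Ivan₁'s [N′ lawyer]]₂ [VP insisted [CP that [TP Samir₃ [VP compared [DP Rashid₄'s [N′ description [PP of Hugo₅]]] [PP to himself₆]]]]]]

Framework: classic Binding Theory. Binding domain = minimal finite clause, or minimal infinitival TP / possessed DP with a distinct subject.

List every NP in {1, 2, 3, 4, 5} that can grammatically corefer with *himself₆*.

{3}

*himself* is an anaphor, so Principle A applies: it must be bound in its binding domain.
Binding domain of *himself₆*: the embedded TP, whose subject is Samir₃.
*Ivan₁* does not c-command the anaphor → cannot bind it.
*[Ivan₁'s lawyer]₂* c-commands the anaphor but is outside its binding domain → cannot satisfy Principle A.
*Samir₃* c-commands the anaphor within its binding domain → licit binder.
*Rashid₄* does not c-command the anaphor → cannot bind it.
*Hugo₅* does not c-command the anaphor → cannot bind it.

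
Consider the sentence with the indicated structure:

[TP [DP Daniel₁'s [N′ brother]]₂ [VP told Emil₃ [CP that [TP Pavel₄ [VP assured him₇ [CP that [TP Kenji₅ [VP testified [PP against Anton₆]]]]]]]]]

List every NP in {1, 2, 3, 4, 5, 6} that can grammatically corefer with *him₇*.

*him* is a pronoun, so Principle B applies: it must be free in its binding domain.
Binding domain of *him₇*: the embedded TP, whose subject is Pavel₄.
*Daniel₁* and the pronoun do not c-command one another → neither Principle B nor Principle C is at stake; coindexation permitted.
*[Daniel₁'s brother]₂* c-commands the pronoun but from outside its binding domain, and is not c-commanded by it → coindexation permitted.
*Emil₃* c-commands the pronoun but from outside its binding domain, and is not c-commanded by it → coindexation permitted.
*Pavel₄* c-commands the pronoun within its binding domain → coindexation would violate Principle B.
*Kenji₅*: the pronoun c-commands this R-expression → coindexation would violate Principle C on *Kenji₅*.
*Anton₆*: the pronoun c-commands this R-expression → coindexation would violate Principle C on *Anton₆*.

{1, 2, 3}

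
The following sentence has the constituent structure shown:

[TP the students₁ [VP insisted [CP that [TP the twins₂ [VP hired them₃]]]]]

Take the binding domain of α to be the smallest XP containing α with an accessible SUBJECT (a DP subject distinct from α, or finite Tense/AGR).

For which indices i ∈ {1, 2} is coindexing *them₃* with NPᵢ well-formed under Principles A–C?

{1}

*them* is a pronoun, so Principle B applies: it must be free in its binding domain.
Binding domain of *them₃*: the embedded TP, whose subject is the twins₂.
*the students₁* c-commands the pronoun but from outside its binding domain, and is not c-commanded by it → coindexation permitted.
*the twins₂* c-commands the pronoun within its binding domain → coindexation would violate Principle B.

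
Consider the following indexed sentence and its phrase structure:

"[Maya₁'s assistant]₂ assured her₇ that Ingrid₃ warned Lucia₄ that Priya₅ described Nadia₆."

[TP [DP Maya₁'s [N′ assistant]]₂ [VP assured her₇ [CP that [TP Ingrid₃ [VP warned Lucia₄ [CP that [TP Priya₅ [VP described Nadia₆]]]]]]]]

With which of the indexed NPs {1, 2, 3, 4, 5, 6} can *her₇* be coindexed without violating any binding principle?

*her* is a pronoun, so Principle B applies: it must be free in its binding domain.
Binding domain of *her₇*: the matrix TP, whose subject is [Maya₁'s assistant]₂.
*Maya₁* and the pronoun do not c-command one another → neither Principle B nor Principle C is at stake; coindexation permitted.
*[Maya₁'s assistant]₂* c-commands the pronoun within its binding domain → coindexation would violate Principle B.
*Ingrid₃*: the pronoun c-commands this R-expression → coindexation would violate Principle C on *Ingrid₃*.
*Lucia₄*: the pronoun c-commands this R-expression → coindexation would violate Principle C on *Lucia₄*.
*Priya₅*: the pronoun c-commands this R-expression → coindexation would violate Principle C on *Priya₅*.
*Nadia₆*: the pronoun c-commands this R-expression → coindexation would violate Principle C on *Nadia₆*.

{1}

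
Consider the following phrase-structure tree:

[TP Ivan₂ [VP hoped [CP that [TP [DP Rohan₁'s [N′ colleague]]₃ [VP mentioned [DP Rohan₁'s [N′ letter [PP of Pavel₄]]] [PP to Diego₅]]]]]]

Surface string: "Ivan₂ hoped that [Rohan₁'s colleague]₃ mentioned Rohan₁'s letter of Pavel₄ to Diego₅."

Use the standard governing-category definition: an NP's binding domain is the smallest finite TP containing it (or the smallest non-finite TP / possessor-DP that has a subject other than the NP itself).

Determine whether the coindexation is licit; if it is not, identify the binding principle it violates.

grammatical

The two coindexed NPs are *Rohan₁* and *Rohan₁*.
*Rohan₁* is an R-expression; no coindexed NP c-commands it, so Principle C holds.
*Rohan₁* is an R-expression; *Rohan₁* does not c-command it, and no other NP shares its index, so Principle C is satisfied.
All principles are respected.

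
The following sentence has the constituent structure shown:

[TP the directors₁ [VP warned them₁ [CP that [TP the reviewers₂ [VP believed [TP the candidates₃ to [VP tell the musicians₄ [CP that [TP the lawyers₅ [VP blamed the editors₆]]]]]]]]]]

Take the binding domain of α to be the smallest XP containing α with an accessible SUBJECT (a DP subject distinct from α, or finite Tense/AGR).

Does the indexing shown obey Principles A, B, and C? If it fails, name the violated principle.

The two coindexed NPs are *the directors₁* and *them₁*.
*them₁* is a pronoun. Its binding domain is the matrix TP, whose subject is the directors₁.
*the directors₁* c-commands it within that domain and carries the same index.
The pronoun is locally bound → Principle B violation.

Principle B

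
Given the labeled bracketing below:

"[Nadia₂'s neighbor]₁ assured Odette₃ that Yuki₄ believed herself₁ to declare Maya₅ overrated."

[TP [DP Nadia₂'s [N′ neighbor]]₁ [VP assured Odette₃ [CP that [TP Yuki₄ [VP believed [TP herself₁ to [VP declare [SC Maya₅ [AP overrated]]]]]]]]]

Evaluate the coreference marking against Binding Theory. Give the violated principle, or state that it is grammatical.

The two coindexed NPs are *[Nadia₂'s neighbor]₁* and *herself₁*.
*herself₁* is an anaphor. Principle A requires it to be bound within its binding domain — the embedded TP, whose subject is Yuki₄.
Within that domain it is c-commanded by *Yuki₄*, which does not share its index.
*[Nadia₂'s neighbor]₁* does c-command the anaphor, but from outside its binding domain.
The anaphor is unbound in its domain → Principle A violation.

Principle A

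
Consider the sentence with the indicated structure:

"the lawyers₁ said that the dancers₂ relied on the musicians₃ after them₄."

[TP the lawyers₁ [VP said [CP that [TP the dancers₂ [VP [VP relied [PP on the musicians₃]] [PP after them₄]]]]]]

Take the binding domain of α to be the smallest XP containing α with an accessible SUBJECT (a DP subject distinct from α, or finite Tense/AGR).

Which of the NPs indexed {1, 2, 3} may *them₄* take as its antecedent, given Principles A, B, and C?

{1, 3}

*them* is a pronoun, so Principle B applies: it must be free in its binding domain.
Binding domain of *them₄*: the embedded TP, whose subject is the dancers₂.
*the lawyers₁* c-commands the pronoun but from outside its binding domain, and is not c-commanded by it → coindexation permitted.
*the dancers₂* c-commands the pronoun within its binding domain → coindexation would violate Principle B.
*the musicians₃* and the pronoun do not c-command one another → neither Principle B nor Principle C is at stake; coindexation permitted.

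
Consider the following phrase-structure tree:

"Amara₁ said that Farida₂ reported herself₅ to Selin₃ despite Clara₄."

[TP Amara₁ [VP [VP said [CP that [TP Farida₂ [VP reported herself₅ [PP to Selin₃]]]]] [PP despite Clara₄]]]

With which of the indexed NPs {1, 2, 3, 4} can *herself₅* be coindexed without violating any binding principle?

*herself* is an anaphor, so Principle A applies: it must be bound in its binding domain.
Binding domain of *herself₅*: the embedded TP, whose subject is Farida₂.
*Amara₁* c-commands the anaphor but is outside its binding domain → cannot satisfy Principle A.
*Farida₂* c-commands the anaphor within its binding domain → licit binder.
*Selin₃* does not c-command the anaphor → cannot bind it.
*Clara₄* does not c-command the anaphor → cannot bind it.

{2}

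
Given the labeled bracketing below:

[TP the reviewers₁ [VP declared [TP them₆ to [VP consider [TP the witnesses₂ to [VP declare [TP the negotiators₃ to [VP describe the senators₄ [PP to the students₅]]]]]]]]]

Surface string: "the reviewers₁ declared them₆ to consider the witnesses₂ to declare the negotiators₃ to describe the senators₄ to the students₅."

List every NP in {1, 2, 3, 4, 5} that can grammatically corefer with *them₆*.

none

*them* is a pronoun, so Principle B applies: it must be free in its binding domain.
Binding domain of *them₆*: the matrix TP, whose subject is the reviewers₁.
*the reviewers₁* c-commands the pronoun within its binding domain → coindexation would violate Principle B.
*the witnesses₂*: the pronoun c-commands this R-expression → coindexation would violate Principle C on *the witnesses₂*.
*the negotiators₃*: the pronoun c-commands this R-expression → coindexation would violate Principle C on *the negotiators₃*.
*the senators₄*: the pronoun c-commands this R-expression → coindexation would violate Principle C on *the senators₄*.
*the students₅*: the pronoun c-commands this R-expression → coindexation would violate Principle C on *the students₅*.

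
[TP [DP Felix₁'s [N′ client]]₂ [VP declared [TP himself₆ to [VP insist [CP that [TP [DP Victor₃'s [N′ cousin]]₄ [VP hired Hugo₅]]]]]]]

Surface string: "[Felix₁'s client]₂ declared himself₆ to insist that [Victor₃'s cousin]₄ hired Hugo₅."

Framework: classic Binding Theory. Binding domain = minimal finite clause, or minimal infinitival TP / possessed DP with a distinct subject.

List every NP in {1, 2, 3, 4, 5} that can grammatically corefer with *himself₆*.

{2}

*himself* is an anaphor, so Principle A applies: it must be bound in its binding domain.
Binding domain of *himself₆*: the matrix TP, whose subject is [Felix₁'s client]₂.
*Felix₁* does not c-command the anaphor → cannot bind it.
*[Felix₁'s client]₂* c-commands the anaphor within its binding domain → licit binder.
*Victor₃* does not c-command the anaphor → cannot bind it.
*[Victor₃'s cousin]₄* does not c-command the anaphor → cannot bind it.
*Hugo₅* does not c-command the anaphor → cannot bind it.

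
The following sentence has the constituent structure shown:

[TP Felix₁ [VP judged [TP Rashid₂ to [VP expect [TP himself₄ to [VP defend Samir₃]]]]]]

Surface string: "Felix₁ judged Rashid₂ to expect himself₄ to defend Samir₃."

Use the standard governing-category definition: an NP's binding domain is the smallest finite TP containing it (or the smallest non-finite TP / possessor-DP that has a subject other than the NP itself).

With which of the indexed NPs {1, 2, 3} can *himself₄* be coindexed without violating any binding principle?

*himself* is an anaphor, so Principle A applies: it must be bound in its binding domain.
Binding domain of *himself₄*: the embedded TP, whose subject is Rashid₂.
*Felix₁* c-commands the anaphor but is outside its binding domain → cannot satisfy Principle A.
*Rashid₂* c-commands the anaphor within its binding domain → licit binder.
*Samir₃* does not c-command the anaphor → cannot bind it.

{2}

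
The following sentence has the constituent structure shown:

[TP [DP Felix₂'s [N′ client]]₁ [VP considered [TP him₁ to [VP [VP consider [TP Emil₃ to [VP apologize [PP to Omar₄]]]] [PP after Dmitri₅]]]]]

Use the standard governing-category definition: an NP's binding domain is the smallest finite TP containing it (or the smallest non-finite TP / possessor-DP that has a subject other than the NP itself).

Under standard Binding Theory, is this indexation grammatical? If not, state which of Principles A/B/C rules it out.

The two coindexed NPs are *[Felix₂'s client]₁* and *him₁*.
*him₁* is a pronoun. Its binding domain is the matrix TP, whose subject is [Felix₂'s client]₁.
*[Felix₂'s client]₁* c-commands it within that domain and carries the same index.
The pronoun is locally bound → Principle B violation.

Principle B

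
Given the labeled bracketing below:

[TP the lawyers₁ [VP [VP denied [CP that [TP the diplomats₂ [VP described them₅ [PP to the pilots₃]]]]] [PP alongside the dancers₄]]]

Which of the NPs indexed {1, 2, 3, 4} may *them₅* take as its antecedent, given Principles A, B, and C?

*them* is a pronoun, so Principle B applies: it must be free in its binding domain.
Binding domain of *them₅*: the embedded TP, whose subject is the diplomats₂.
*the lawyers₁* c-commands the pronoun but from outside its binding domain, and is not c-commanded by it → coindexation permitted.
*the diplomats₂* c-commands the pronoun within its binding domain → coindexation would violate Principle B.
*the pilots₃*: the pronoun c-commands this R-expression → coindexation would violate Principle C on *the pilots₃*.
*the dancers₄* and the pronoun do not c-command one another → neither Principle B nor Principle C is at stake; coindexation permitted.

{1, 4}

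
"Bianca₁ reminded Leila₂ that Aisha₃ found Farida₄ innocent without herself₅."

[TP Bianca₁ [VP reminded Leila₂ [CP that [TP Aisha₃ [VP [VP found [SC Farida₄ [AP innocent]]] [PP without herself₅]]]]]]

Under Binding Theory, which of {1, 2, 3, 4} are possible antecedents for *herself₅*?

*herself* is an anaphor, so Principle A applies: it must be bound in its binding domain.
Binding domain of *herself₅*: the embedded TP, whose subject is Aisha₃.
*Bianca₁* c-commands the anaphor but is outside its binding domain → cannot satisfy Principle A.
*Leila₂* c-commands the anaphor but is outside its binding domain → cannot satisfy Principle A.
*Aisha₃* c-commands the anaphor within its binding domain → licit binder.
*Farida₄* does not c-command the anaphor → cannot bind it.

{3}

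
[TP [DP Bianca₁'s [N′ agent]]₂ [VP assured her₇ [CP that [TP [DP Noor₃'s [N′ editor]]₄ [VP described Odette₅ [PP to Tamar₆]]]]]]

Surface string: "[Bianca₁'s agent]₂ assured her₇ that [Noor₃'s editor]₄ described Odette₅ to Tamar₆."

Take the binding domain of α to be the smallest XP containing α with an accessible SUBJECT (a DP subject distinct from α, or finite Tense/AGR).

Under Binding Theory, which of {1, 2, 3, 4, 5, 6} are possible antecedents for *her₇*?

*her* is a pronoun, so Principle B applies: it must be free in its binding domain.
Binding domain of *her₇*: the matrix TP, whose subject is [Bianca₁'s agent]₂.
*Bianca₁* and the pronoun do not c-command one another → neither Principle B nor Principle C is at stake; coindexation permitted.
*[Bianca₁'s agent]₂* c-commands the pronoun within its binding domain → coindexation would violate Principle B.
*Noor₃*: the pronoun c-commands this R-expression → coindexation would violate Principle C on *Noor₃*.
*[Noor₃'s editor]₄*: the pronoun c-commands this R-expression → coindexation would violate Principle C on *[Noor₃'s editor]₄*.
*Odette₅*: the pronoun c-commands this R-expression → coindexation would violate Principle C on *Odette₅*.
*Tamar₆*: the pronoun c-commands this R-expression → coindexation would violate Principle C on *Tamar₆*.

{1}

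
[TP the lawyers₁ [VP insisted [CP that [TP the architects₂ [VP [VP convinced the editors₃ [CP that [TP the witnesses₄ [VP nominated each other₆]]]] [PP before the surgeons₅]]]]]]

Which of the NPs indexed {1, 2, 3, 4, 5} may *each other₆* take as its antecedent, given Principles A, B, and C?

*each other* is an anaphor, so Principle A applies: it must be bound in its binding domain.
Binding domain of *each other₆*: the embedded TP, whose subject is the witnesses₄.
*the lawyers₁* c-commands the anaphor but is outside its binding domain → cannot satisfy Principle A.
*the architects₂* c-commands the anaphor but is outside its binding domain → cannot satisfy Principle A.
*the editors₃* c-commands the anaphor but is outside its binding domain → cannot satisfy Principle A.
*the witnesses₄* c-commands the anaphor within its binding domain → licit binder.
*the surgeons₅* does not c-command the anaphor → cannot bind it.

{4}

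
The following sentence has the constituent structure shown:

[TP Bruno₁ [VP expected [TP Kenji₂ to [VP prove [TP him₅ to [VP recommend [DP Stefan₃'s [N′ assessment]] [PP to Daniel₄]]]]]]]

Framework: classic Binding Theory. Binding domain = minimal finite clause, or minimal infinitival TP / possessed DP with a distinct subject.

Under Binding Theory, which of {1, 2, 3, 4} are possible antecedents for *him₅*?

{1}

*him* is a pronoun, so Principle B applies: it must be free in its binding domain.
Binding domain of *him₅*: the embedded TP, whose subject is Kenji₂.
*Bruno₁* c-commands the pronoun but from outside its binding domain, and is not c-commanded by it → coindexation permitted.
*Kenji₂* c-commands the pronoun within its binding domain → coindexation would violate Principle B.
*Stefan₃*: the pronoun c-commands this R-expression → coindexation would violate Principle C on *Stefan₃*.
*Daniel₄*: the pronoun c-commands this R-expression → coindexation would violate Principle C on *Daniel₄*.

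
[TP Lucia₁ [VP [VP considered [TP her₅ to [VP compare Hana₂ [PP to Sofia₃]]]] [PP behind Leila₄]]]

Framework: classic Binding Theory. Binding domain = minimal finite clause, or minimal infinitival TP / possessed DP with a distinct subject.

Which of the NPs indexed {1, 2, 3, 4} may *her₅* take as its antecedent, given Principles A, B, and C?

*her* is a pronoun, so Principle B applies: it must be free in its binding domain.
Binding domain of *her₅*: the matrix TP, whose subject is Lucia₁.
*Lucia₁* c-commands the pronoun within its binding domain → coindexation would violate Principle B.
*Hana₂*: the pronoun c-commands this R-expression → coindexation would violate Principle C on *Hana₂*.
*Sofia₃*: the pronoun c-commands this R-expression → coindexation would violate Principle C on *Sofia₃*.
*Leila₄* and the pronoun do not c-command one another → neither Principle B nor Principle C is at stake; coindexation permitted.

{4}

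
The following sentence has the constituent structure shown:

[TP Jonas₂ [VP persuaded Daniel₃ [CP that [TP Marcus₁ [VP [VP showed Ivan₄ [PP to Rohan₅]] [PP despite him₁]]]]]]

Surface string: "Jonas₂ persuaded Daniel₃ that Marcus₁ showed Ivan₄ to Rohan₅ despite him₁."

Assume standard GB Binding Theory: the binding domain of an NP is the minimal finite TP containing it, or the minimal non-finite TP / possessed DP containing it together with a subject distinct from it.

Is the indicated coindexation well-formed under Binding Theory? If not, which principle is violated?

Principle B

The two coindexed NPs are *Marcus₁* and *him₁*.
*him₁* is a pronoun. Its binding domain is the embedded TP, whose subject is Marcus₁.
*Marcus₁* c-commands it within that domain and carries the same index.
The pronoun is locally bound → Principle B violation.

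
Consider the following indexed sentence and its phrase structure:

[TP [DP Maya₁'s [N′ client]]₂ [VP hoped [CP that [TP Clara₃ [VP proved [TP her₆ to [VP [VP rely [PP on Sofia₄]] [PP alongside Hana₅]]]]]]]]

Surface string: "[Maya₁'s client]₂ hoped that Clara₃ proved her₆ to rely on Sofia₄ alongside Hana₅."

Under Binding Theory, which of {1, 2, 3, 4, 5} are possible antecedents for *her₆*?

*her* is a pronoun, so Principle B applies: it must be free in its binding domain.
Binding domain of *her₆*: the embedded TP, whose subject is Clara₃.
*Maya₁* and the pronoun do not c-command one another → neither Principle B nor Principle C is at stake; coindexation permitted.
*[Maya₁'s client]₂* c-commands the pronoun but from outside its binding domain, and is not c-commanded by it → coindexation permitted.
*Clara₃* c-commands the pronoun within its binding domain → coindexation would violate Principle B.
*Sofia₄*: the pronoun c-commands this R-expression → coindexation would violate Principle C on *Sofia₄*.
*Hana₅*: the pronoun c-commands this R-expression → coindexation would violate Principle C on *Hana₅*.

{1, 2}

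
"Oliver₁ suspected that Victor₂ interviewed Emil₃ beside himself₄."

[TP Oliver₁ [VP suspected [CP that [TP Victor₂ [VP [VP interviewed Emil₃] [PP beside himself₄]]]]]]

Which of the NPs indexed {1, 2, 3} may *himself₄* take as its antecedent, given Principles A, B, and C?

{2}

*himself* is an anaphor, so Principle A applies: it must be bound in its binding domain.
Binding domain of *himself₄*: the embedded TP, whose subject is Victor₂.
*Oliver₁* c-commands the anaphor but is outside its binding domain → cannot satisfy Principle A.
*Victor₂* c-commands the anaphor within its binding domain → licit binder.
*Emil₃* does not c-command the anaphor → cannot bind it.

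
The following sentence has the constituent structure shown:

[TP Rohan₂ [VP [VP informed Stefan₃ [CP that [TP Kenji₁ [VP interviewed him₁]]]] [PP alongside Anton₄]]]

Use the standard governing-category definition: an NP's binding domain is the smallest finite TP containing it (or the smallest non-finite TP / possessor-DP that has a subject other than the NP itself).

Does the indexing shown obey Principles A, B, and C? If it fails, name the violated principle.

Principle B

The two coindexed NPs are *Kenji₁* and *him₁*.
*him₁* is a pronoun. Its binding domain is the embedded TP, whose subject is Kenji₁.
*Kenji₁* c-commands it within that domain and carries the same index.
The pronoun is locally bound → Principle B violation.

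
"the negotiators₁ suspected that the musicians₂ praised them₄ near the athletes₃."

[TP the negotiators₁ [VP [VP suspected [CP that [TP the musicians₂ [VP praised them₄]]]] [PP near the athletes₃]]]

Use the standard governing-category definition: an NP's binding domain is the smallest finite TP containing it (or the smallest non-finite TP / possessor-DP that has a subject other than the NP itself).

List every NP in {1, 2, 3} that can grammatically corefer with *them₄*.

*them* is a pronoun, so Principle B applies: it must be free in its binding domain.
Binding domain of *them₄*: the embedded TP, whose subject is the musicians₂.
*the negotiators₁* c-commands the pronoun but from outside its binding domain, and is not c-commanded by it → coindexation permitted.
*the musicians₂* c-commands the pronoun within its binding domain → coindexation would violate Principle B.
*the athletes₃* and the pronoun do not c-command one another → neither Principle B nor Principle C is at stake; coindexation permitted.

{1, 3}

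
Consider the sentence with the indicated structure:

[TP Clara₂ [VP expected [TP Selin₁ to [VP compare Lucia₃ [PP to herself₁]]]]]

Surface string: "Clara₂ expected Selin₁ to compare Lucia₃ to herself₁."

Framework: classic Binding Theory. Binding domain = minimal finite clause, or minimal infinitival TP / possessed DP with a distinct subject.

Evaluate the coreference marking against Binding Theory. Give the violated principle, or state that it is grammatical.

The two coindexed NPs are *Selin₁* and *herself₁*.
*herself₁* is an anaphor; its binding domain is the embedded TP, whose subject is Selin₁. *Selin₁* c-commands it within that domain and shares its index, so Principle A is satisfied.
*Selin₁* is an R-expression; *herself₁* does not c-command it, and no other NP shares its index, so Principle C is satisfied.
All principles are respected.

grammatical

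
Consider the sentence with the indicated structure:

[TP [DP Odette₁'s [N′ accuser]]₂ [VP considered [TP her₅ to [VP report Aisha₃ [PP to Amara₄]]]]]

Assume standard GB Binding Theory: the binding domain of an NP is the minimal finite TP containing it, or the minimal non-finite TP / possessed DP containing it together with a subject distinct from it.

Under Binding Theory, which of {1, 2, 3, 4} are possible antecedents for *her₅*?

*her* is a pronoun, so Principle B applies: it must be free in its binding domain.
Binding domain of *her₅*: the matrix TP, whose subject is [Odette₁'s accuser]₂.
*Odette₁* and the pronoun do not c-command one another → neither Principle B nor Principle C is at stake; coindexation permitted.
*[Odette₁'s accuser]₂* c-commands the pronoun within its binding domain → coindexation would violate Principle B.
*Aisha₃*: the pronoun c-commands this R-expression → coindexation would violate Principle C on *Aisha₃*.
*Amara₄*: the pronoun c-commands this R-expression → coindexation would violate Principle C on *Amara₄*.

{1}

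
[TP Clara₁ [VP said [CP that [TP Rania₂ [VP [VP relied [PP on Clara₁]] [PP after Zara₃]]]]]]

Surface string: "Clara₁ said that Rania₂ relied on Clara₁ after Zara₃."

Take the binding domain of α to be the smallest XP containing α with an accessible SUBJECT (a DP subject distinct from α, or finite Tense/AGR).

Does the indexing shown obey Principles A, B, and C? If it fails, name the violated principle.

The two coindexed NPs are *Clara₁* (the lower occurrence) and *Clara₁* (the higher occurrence).
*Clara₁* (the lower occurrence) is an R-expression. Principle C requires it to be free everywhere.
*Clara₁* (the higher occurrence) c-commands it and carries the same index.
The R-expression is bound → Principle C violation.

Principle C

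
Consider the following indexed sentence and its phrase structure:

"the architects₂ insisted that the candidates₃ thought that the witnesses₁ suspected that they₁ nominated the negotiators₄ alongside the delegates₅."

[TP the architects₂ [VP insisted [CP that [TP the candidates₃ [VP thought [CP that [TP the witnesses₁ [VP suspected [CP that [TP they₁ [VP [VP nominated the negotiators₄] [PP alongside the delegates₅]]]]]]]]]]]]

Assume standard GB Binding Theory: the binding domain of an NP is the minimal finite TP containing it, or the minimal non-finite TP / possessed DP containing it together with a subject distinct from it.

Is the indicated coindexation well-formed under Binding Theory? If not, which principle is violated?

The two coindexed NPs are *the witnesses₁* and *they₁*.
*they₁* is a pronoun; nothing c-commands it within its binding domain (the embedded TP.), so Principle B holds trivially.
*the witnesses₁* is an R-expression; *they₁* does not c-command it, and no other NP shares its index, so Principle C is satisfied.
All principles are respected.

grammatical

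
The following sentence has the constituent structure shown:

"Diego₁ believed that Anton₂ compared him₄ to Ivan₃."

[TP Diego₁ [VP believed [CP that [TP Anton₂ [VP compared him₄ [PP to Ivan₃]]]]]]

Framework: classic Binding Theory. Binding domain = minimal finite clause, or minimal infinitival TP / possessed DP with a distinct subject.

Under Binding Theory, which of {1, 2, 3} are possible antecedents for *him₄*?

*him* is a pronoun, so Principle B applies: it must be free in its binding domain.
Binding domain of *him₄*: the embedded TP, whose subject is Anton₂.
*Diego₁* c-commands the pronoun but from outside its binding domain, and is not c-commanded by it → coindexation permitted.
*Anton₂* c-commands the pronoun within its binding domain → coindexation would violate Principle B.
*Ivan₃*: the pronoun c-commands this R-expression → coindexation would violate Principle C on *Ivan₃*.

{1}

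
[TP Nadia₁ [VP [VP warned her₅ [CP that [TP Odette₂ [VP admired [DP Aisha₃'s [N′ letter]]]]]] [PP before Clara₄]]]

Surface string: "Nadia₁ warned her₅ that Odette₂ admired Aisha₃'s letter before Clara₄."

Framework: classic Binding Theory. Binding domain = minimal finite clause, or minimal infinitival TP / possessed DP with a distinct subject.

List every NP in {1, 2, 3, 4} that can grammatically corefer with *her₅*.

{4}

*her* is a pronoun, so Principle B applies: it must be free in its binding domain.
Binding domain of *her₅*: the matrix TP, whose subject is Nadia₁.
*Nadia₁* c-commands the pronoun within its binding domain → coindexation would violate Principle B.
*Odette₂*: the pronoun c-commands this R-expression → coindexation would violate Principle C on *Odette₂*.
*Aisha₃*: the pronoun c-commands this R-expression → coindexation would violate Principle C on *Aisha₃*.
*Clara₄* and the pronoun do not c-command one another → neither Principle B nor Principle C is at stake; coindexation permitted.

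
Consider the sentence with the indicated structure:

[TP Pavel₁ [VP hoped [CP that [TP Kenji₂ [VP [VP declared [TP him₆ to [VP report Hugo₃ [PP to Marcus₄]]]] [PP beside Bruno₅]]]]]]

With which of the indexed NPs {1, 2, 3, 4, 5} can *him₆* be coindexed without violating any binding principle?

*him* is a pronoun, so Principle B applies: it must be free in its binding domain.
Binding domain of *him₆*: the embedded TP, whose subject is Kenji₂.
*Pavel₁* c-commands the pronoun but from outside its binding domain, and is not c-commanded by it → coindexation permitted.
*Kenji₂* c-commands the pronoun within its binding domain → coindexation would violate Principle B.
*Hugo₃*: the pronoun c-commands this R-expression → coindexation would violate Principle C on *Hugo₃*.
*Marcus₄*: the pronoun c-commands this R-expression → coindexation would violate Principle C on *Marcus₄*.
*Bruno₅* and the pronoun do not c-command one another → neither Principle B nor Principle C is at stake; coindexation permitted.

{1, 5}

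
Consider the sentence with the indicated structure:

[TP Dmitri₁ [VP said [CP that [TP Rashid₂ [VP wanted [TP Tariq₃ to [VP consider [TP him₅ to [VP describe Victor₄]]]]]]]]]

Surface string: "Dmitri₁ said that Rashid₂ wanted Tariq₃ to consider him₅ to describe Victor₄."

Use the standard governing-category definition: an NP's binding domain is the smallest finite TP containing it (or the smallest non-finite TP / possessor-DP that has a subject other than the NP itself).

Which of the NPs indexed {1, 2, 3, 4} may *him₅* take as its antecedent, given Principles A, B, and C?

{1, 2}

*him* is a pronoun, so Principle B applies: it must be free in its binding domain.
Binding domain of *him₅*: the embedded TP, whose subject is Tariq₃.
*Dmitri₁* c-commands the pronoun but from outside its binding domain, and is not c-commanded by it → coindexation permitted.
*Rashid₂* c-commands the pronoun but from outside its binding domain, and is not c-commanded by it → coindexation permitted.
*Tariq₃* c-commands the pronoun within its binding domain → coindexation would violate Principle B.
*Victor₄*: the pronoun c-commands this R-expression → coindexation would violate Principle C on *Victor₄*.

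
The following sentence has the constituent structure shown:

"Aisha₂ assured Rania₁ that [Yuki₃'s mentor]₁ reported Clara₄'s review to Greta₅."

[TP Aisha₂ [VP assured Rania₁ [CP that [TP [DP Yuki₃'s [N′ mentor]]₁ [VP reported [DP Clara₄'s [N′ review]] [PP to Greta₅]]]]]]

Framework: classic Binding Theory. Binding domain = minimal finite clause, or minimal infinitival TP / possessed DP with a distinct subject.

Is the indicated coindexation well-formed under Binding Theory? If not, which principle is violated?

Principle C

The two coindexed NPs are *[Yuki₃'s mentor]₁* and *Rania₁*.
*[Yuki₃'s mentor]₁* is an R-expression. Principle C requires it to be free everywhere.
*Rania₁* c-commands it and carries the same index.
The R-expression is bound → Principle C violation.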